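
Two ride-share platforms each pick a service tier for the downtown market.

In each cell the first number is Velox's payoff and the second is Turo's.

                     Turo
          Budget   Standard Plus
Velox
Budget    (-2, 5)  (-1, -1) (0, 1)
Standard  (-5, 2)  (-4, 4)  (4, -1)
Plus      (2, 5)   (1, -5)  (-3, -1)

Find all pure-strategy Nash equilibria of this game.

For each player, find the best response to each opponent profile; mutual best responses are the pure NE.
Velox against Budget: payoffs -2, -5, 2 → best response Plus.
Velox against Standard: payoffs -1, -4, 1 → best response Plus.
Velox against Plus: payoffs 0, 4, -3 → best response Standard.
Turo against Budget: payoffs 5, -1, 1 → best response Budget.
Turo against Standard: payoffs 2, 4, -1 → best response Standard.
Turo against Plus: payoffs 5, -5, -1 → best response Budget.
Mutual best responses: (Plus, Budget).

Pure NE: (Plus, Budget)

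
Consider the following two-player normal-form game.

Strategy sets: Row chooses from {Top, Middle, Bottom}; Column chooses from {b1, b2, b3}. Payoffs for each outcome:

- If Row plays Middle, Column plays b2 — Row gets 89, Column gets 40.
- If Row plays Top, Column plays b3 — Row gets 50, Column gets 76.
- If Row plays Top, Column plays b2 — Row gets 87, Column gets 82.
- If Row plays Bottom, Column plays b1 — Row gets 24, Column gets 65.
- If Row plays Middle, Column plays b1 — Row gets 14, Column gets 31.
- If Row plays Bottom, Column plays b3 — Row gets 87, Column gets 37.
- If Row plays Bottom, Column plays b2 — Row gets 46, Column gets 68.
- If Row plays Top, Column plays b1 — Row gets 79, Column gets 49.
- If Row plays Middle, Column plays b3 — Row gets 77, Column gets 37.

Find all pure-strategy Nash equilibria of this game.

Row against b1: payoffs 79, 14, 24 → best response Top.
Row against b2: payoffs 87, 89, 46 → best response Middle.
Row against b3: payoffs 50, 77, 87 → best response Bottom.
Column against Top: payoffs 49, 82, 76 → best response b2.
Column against Middle: payoffs 31, 40, 37 → best response b2.
Column against Bottom: payoffs 65, 68, 37 → best response b2.
Mutual best responses: (Middle, b2).

(Middle, b2)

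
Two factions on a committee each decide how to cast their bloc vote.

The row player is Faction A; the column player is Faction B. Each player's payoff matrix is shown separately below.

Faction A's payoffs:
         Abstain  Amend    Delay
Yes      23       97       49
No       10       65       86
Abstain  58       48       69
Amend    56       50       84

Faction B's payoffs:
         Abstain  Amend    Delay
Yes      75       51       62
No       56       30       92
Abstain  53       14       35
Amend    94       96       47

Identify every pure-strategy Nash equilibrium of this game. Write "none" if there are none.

Pure-strategy Nash equilibria: (No, Delay) and (Abstain, Abstain)

(Yes, Abstain): Faction A can switch to Abstain (23 → 58). Not NE.
(Yes, Amend): Faction B can switch to Abstain (51 → 75). Not NE.
(Yes, Delay): Faction A can switch to No (49 → 86). Not NE.
(No, Abstain): Faction A can switch to Yes (10 → 23). Not NE.
(No, Amend): Faction A can switch to Yes (65 → 97). Not NE.
(No, Delay): Faction A gets 86, best alternative 84; Faction B gets 92, best alternative 56. No profitable deviation — NE.
(Abstain, Abstain): Faction A gets 58, best alternative 56; Faction B gets 53, best alternative 35. No profitable deviation — NE.
(Abstain, Amend): Faction A can switch to Yes (48 → 97). Not NE.
(Abstain, Delay): Faction A can switch to No (69 → 86). Not NE.
(Amend, Abstain): Faction A can switch to Abstain (56 → 58). Not NE.
(Amend, Amend): Faction A can switch to Yes (50 → 97). Not NE.
(Amend, Delay): Faction A can switch to No (84 → 86). Not NE.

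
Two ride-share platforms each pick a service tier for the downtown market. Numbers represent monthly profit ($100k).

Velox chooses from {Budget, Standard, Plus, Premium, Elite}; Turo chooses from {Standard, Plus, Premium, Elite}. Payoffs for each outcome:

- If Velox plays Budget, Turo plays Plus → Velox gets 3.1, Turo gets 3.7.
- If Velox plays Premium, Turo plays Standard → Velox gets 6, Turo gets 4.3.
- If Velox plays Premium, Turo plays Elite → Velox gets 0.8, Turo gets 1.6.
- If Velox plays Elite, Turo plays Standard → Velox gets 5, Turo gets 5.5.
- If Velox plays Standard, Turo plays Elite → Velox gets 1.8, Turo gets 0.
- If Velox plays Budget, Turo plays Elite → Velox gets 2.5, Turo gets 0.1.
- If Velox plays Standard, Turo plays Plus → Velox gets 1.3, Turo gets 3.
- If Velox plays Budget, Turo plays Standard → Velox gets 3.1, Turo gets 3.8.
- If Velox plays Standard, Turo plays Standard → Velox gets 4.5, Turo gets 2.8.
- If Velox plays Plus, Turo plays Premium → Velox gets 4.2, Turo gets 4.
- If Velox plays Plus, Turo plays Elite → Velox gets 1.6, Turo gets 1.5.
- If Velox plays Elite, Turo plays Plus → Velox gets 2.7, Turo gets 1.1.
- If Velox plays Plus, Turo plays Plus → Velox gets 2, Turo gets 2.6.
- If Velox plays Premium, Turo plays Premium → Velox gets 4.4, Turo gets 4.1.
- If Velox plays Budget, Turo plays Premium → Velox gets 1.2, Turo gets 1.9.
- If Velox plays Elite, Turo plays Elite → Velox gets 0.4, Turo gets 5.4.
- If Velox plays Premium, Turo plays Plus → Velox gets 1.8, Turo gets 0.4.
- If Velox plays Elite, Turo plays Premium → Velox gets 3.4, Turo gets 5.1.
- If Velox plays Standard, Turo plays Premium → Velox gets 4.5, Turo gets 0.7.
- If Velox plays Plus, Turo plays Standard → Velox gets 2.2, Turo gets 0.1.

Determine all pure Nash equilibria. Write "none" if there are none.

Velox against Standard: payoffs 3.1, 4.5, 2.2, 6, 5 → best response Premium.
Velox against Plus: payoffs 3.1, 1.3, 2, 1.8, 2.7 → best response Budget.
Velox against Premium: payoffs 1.2, 4.5, 4.2, 4.4, 3.4 → best response Standard.
Velox against Elite: payoffs 2.5, 1.8, 1.6, 0.8, 0.4 → best response Budget.
Turo against Budget: payoffs 3.8, 3.7, 1.9, 0.1 → best response Standard.
Turo against Standard: payoffs 2.8, 3, 0.7, 0 → best response Plus.
Turo against Plus: payoffs 0.1, 2.6, 4, 1.5 → best response Premium.
Turo against Premium: payoffs 4.3, 0.4, 4.1, 1.6 → best response Standard.
Turo against Elite: payoffs 5.5, 1.1, 5.1, 5.4 → best response Standard.
Mutual best responses: (Premium, Standard).

(Premium, Standard)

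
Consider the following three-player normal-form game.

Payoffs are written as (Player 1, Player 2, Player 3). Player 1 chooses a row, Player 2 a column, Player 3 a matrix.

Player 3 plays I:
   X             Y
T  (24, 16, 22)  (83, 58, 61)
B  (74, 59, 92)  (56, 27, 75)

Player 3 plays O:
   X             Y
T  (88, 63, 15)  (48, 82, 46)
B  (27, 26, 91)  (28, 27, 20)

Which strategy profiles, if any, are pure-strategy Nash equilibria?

Pure-strategy Nash equilibria: (T, Y, I); (B, X, I)

(T, X, I): Player 1 can switch to B (24 → 74). Not NE.
(T, X, O): Player 2 can switch to Y (63 → 82). Not NE.
(T, Y, I): Player 1 gets 83, best alternative 56; Player 2 gets 58, best alternative 16; Player 3 gets 61, best alternative 46. No profitable deviation — NE.
(T, Y, O): Player 3 can switch to I (46 → 61). Not NE.
(B, X, I): Player 1 gets 74, best alternative 24; Player 2 gets 59, best alternative 27; Player 3 gets 92, best alternative 91. No profitable deviation — NE.
(B, X, O): Player 1 can switch to T (27 → 88). Not NE.
(B, Y, I): Player 1 can switch to T (56 → 83). Not NE.
(B, Y, O): Player 1 can switch to T (28 → 48). Not NE.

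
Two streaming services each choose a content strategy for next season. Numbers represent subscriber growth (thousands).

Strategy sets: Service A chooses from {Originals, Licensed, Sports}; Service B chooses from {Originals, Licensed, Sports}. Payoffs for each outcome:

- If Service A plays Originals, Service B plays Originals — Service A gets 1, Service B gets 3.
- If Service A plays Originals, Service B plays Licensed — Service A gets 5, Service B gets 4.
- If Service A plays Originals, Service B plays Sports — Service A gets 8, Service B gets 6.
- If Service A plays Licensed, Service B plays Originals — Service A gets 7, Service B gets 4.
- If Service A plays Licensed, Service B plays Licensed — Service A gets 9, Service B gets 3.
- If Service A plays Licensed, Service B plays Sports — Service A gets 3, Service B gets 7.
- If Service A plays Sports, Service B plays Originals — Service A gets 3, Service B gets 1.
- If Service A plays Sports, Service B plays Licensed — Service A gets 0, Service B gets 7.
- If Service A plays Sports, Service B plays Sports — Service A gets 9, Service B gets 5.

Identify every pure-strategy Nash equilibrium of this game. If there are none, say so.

none

(Originals, Originals): Service A can switch to Licensed (1 → 7). Not NE.
(Originals, Licensed): Service A can switch to Licensed (5 → 9). Not NE.
(Originals, Sports): Service A can switch to Sports (8 → 9). Not NE.
(Licensed, Originals): Service B can switch to Sports (4 → 7). Not NE.
(Licensed, Licensed): Service B can switch to Originals (3 → 4). Not NE.
(Licensed, Sports): Service A can switch to Originals (3 → 8). Not NE.
(Sports, Originals): Service A can switch to Licensed (3 → 7). Not NE.
(Sports, Licensed): Service A can switch to Originals (0 → 5). Not NE.
(The remaining 1 profile has a profitable deviation by the same check.)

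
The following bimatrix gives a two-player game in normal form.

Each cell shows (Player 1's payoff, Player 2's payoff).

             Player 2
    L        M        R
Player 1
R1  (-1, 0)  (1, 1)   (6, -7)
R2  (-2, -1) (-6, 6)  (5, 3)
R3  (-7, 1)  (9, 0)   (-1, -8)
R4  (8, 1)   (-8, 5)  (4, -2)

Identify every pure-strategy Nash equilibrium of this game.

This game has no pure Nash equilibrium.

Player 1 against L: payoffs -1, -2, -7, 8 → best response R4.
Player 1 against M: payoffs 1, -6, 9, -8 → best response R3.
Player 1 against R: payoffs 6, 5, -1, 4 → best response R1.
Player 2 against R1: payoffs 0, 1, -7 → best response M.
Player 2 against R2: payoffs -1, 6, 3 → best response M.
Player 2 against R3: payoffs 1, 0, -8 → best response L.
Player 2 against R4: payoffs 1, 5, -2 → best response M.
No profile is a mutual best response for all players.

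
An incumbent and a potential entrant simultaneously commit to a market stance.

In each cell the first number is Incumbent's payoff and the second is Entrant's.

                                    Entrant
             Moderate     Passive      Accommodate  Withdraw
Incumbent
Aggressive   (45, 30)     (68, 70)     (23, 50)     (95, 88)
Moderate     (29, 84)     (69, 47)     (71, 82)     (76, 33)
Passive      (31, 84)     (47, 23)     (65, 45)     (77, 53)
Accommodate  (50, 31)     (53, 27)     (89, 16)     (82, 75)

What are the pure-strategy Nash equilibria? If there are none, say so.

Pure NE: (Aggressive, Withdraw)

Incumbent against Moderate: payoffs 45, 29, 31, 50 → best response Accommodate.
Incumbent against Passive: payoffs 68, 69, 47, 53 → best response Moderate.
Incumbent against Accommodate: payoffs 23, 71, 65, 89 → best response Accommodate.
Incumbent against Withdraw: payoffs 95, 76, 77, 82 → best response Aggressive.
Entrant against Aggressive: payoffs 30, 70, 50, 88 → best response Withdraw.
Entrant against Moderate: payoffs 84, 47, 82, 33 → best response Moderate.
Entrant against Passive: payoffs 84, 23, 45, 53 → best response Moderate.
Entrant against Accommodate: payoffs 31, 27, 16, 75 → best response Withdraw.
Mutual best responses: (Aggressive, Withdraw).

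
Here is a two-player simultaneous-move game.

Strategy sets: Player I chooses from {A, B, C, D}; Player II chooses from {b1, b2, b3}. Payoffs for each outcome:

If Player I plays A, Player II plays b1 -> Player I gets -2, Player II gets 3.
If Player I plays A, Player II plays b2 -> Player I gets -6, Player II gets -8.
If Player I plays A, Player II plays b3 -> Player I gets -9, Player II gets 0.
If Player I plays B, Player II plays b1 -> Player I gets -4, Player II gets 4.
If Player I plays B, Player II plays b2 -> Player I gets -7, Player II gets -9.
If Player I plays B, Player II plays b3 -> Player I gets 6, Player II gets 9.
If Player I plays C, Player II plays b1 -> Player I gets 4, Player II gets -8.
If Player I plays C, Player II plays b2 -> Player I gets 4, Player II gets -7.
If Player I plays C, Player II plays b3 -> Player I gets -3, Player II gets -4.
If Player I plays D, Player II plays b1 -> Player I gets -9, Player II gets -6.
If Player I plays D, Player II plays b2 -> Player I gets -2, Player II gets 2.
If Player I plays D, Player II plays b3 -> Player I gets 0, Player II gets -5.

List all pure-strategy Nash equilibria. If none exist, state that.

(B, b3)

Player I against b1: payoffs -2, -4, 4, -9 → best response C.
Player I against b2: payoffs -6, -7, 4, -2 → best response C.
Player I against b3: payoffs -9, 6, -3, 0 → best response B.
Player II against A: payoffs 3, -8, 0 → best response b1.
Player II against B: payoffs 4, -9, 9 → best response b3.
Player II against C: payoffs -8, -7, -4 → best response b3.
Player II against D: payoffs -6, 2, -5 → best response b2.
Mutual best responses: (B, b3).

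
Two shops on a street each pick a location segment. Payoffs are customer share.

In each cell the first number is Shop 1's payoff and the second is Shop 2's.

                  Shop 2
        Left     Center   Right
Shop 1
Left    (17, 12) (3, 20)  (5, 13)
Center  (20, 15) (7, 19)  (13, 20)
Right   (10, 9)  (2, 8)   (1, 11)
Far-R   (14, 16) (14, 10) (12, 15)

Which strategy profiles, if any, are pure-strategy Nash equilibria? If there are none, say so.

Shop 1 against Left: payoffs 17, 20, 10, 14 → best response Center.
Shop 1 against Center: payoffs 3, 7, 2, 14 → best response Far-R.
Shop 1 against Right: payoffs 5, 13, 1, 12 → best response Center.
Shop 2 against Left: payoffs 12, 20, 13 → best response Center.
Shop 2 against Center: payoffs 15, 19, 20 → best response Right.
Shop 2 against Right: payoffs 9, 8, 11 → best response Right.
Shop 2 against Far-R: payoffs 16, 10, 15 → best response Left.
Mutual best responses: (Center, Right).

Pure NE: (Center, Right)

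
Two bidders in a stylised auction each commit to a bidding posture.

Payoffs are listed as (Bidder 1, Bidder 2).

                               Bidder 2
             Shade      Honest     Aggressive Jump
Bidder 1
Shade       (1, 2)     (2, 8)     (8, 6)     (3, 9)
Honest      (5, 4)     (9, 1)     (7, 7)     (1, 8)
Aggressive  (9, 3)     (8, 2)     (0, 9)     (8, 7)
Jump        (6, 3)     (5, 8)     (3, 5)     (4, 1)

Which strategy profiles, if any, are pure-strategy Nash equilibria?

No pure-strategy Nash equilibrium.

For each player, find the best response to each opponent profile; mutual best responses are the pure NE.
Bidder 1 against Shade: payoffs 1, 5, 9, 6 → best response Aggressive.
Bidder 1 against Honest: payoffs 2, 9, 8, 5 → best response Honest.
Bidder 1 against Aggressive: payoffs 8, 7, 0, 3 → best response Shade.
Bidder 1 against Jump: payoffs 3, 1, 8, 4 → best response Aggressive.
Bidder 2 against Shade: payoffs 2, 8, 6, 9 → best response Jump.
Bidder 2 against Honest: payoffs 4, 1, 7, 8 → best response Jump.
Bidder 2 against Aggressive: payoffs 3, 2, 9, 7 → best response Aggressive.
Bidder 2 against Jump: payoffs 3, 8, 5, 1 → best response Honest.
No profile is a mutual best response for all players.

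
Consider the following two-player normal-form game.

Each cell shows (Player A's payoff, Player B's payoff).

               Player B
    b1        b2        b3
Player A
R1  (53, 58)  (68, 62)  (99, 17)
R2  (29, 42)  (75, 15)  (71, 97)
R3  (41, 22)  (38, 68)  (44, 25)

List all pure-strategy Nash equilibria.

Player A against b1: payoffs 53, 29, 41 → best response R1.
Player A against b2: payoffs 68, 75, 38 → best response R2.
Player A against b3: payoffs 99, 71, 44 → best response R1.
Player B against R1: payoffs 58, 62, 17 → best response b2.
Player B against R2: payoffs 42, 15, 97 → best response b3.
Player B against R3: payoffs 22, 68, 25 → best response b2.
No profile is a mutual best response for all players.

This game has no pure Nash equilibrium.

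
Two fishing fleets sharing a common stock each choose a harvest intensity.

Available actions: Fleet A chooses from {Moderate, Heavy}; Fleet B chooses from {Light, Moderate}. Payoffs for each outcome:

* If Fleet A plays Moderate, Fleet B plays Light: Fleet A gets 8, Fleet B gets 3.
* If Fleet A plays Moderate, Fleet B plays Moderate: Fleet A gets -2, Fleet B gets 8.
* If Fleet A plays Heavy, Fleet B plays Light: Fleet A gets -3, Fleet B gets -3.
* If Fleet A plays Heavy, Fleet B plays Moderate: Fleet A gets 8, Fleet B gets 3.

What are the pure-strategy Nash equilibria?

(Moderate, Light): Fleet B can switch to Moderate (3 → 8). Not NE.
(Moderate, Moderate): Fleet A can switch to Heavy (-2 → 8). Not NE.
(Heavy, Light): Fleet A can switch to Moderate (-3 → 8). Not NE.
(Heavy, Moderate): Fleet A gets 8, best alternative -2; Fleet B gets 3, best alternative -3. No profitable deviation — NE.

The unique pure-strategy Nash equilibrium is (Heavy, Moderate).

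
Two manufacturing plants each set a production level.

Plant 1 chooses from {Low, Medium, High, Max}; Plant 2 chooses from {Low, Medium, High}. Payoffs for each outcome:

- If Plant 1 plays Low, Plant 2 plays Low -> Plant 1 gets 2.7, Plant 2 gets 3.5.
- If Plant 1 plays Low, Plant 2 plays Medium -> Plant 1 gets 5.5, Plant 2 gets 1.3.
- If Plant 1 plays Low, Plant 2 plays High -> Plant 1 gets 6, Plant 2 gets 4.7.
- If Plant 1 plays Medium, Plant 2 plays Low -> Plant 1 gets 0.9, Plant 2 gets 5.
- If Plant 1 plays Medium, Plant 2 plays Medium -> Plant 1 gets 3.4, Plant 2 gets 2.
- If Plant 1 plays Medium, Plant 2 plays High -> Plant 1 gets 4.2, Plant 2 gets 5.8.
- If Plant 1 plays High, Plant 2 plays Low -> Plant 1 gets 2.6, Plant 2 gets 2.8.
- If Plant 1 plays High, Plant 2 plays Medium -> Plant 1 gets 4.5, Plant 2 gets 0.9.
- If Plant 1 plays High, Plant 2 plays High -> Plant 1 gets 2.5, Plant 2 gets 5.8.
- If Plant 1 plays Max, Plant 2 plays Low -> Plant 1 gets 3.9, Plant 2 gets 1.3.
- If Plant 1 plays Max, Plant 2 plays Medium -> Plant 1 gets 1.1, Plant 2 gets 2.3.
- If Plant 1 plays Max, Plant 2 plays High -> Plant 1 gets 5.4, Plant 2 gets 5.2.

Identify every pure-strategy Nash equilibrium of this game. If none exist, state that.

The unique pure-strategy Nash equilibrium is (Low, High).

(Low, Low): Plant 1 can switch to Max (2.7 → 3.9). Not NE.
(Low, Medium): Plant 2 can switch to Low (1.3 → 3.5). Not NE.
(Low, High): Plant 1 gets 6, best alternative 5.4; Plant 2 gets 4.7, best alternative 3.5. No profitable deviation — NE.
(Medium, Low): Plant 1 can switch to Low (0.9 → 2.7). Not NE.
(Medium, Medium): Plant 1 can switch to Low (3.4 → 5.5). Not NE.
(Medium, High): Plant 1 can switch to Low (4.2 → 6). Not NE.
(High, Low): Plant 1 can switch to Low (2.6 → 2.7). Not NE.
(The remaining 5 profiles each have a profitable deviation by the same check.)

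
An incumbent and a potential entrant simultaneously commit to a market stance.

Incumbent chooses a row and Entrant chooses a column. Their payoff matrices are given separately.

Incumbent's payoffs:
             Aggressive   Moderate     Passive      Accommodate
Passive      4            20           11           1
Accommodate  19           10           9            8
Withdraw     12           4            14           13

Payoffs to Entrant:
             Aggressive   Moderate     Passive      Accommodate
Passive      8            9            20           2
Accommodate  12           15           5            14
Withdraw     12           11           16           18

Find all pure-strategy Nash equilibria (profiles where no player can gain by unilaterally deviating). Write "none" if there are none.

(Withdraw, Accommodate)

Incumbent against Aggressive: payoffs 4, 19, 12 → best response Accommodate.
Incumbent against Moderate: payoffs 20, 10, 4 → best response Passive.
Incumbent against Passive: payoffs 11, 9, 14 → best response Withdraw.
Incumbent against Accommodate: payoffs 1, 8, 13 → best response Withdraw.
Entrant against Passive: payoffs 8, 9, 20, 2 → best response Passive.
Entrant against Accommodate: payoffs 12, 15, 5, 14 → best response Moderate.
Entrant against Withdraw: payoffs 12, 11, 16, 18 → best response Accommodate.
Mutual best responses: (Withdraw, Accommodate).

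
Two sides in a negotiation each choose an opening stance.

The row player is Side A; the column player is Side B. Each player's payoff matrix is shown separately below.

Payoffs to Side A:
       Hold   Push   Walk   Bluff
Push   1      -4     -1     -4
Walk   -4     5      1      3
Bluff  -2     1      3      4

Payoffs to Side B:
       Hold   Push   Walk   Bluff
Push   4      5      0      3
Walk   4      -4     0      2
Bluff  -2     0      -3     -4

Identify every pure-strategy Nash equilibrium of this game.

Check each profile: it is a Nash equilibrium iff no player can strictly gain by switching unilaterally.
(Push, Hold): Side B can switch to Push (4 → 5). Not NE.
(Push, Push): Side A can switch to Walk (-4 → 5). Not NE.
(Push, Walk): Side A can switch to Walk (-1 → 1). Not NE.
(Push, Bluff): Side A can switch to Walk (-4 → 3). Not NE.
(Walk, Hold): Side A can switch to Push (-4 → 1). Not NE.
(Walk, Push): Side B can switch to Hold (-4 → 4). Not NE.
(Walk, Walk): Side A can switch to Bluff (1 → 3). Not NE.
(Walk, Bluff): Side A can switch to Bluff (3 → 4). Not NE.
(The remaining 4 profiles each have a profitable deviation by the same check.)

none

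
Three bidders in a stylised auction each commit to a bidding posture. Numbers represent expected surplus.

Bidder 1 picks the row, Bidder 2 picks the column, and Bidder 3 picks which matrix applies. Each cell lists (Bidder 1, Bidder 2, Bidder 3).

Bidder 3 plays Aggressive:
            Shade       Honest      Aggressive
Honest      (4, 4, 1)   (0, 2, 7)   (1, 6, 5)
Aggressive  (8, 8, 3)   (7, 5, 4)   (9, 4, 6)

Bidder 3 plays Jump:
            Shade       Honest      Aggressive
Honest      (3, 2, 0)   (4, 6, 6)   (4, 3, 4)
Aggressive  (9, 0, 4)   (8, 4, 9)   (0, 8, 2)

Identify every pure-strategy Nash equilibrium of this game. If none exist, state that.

Bidder 1 against (Shade, Aggressive): payoffs 4, 8 → best response Aggressive.
Bidder 1 against (Shade, Jump): payoffs 3, 9 → best response Aggressive.
Bidder 1 against (Honest, Aggressive): payoffs 0, 7 → best response Aggressive.
Bidder 1 against (Honest, Jump): payoffs 4, 8 → best response Aggressive.
Bidder 1 against (Aggressive, Aggressive): payoffs 1, 9 → best response Aggressive.
Bidder 1 against (Aggressive, Jump): payoffs 4, 0 → best response Honest.
Bidder 2 against (Honest, Aggressive): payoffs 4, 2, 6 → best response Aggressive.
Bidder 2 against (Honest, Jump): payoffs 2, 6, 3 → best response Honest.
Bidder 2 against (Aggressive, Aggressive): payoffs 8, 5, 4 → best response Shade.
Bidder 2 against (Aggressive, Jump): payoffs 0, 4, 8 → best response Aggressive.
Bidder 3 against (Honest, Shade): payoffs 1, 0 → best response Aggressive.
Bidder 3 against (Honest, Honest): payoffs 7, 6 → best response Aggressive.
Bidder 3 against (Honest, Aggressive): payoffs 5, 4 → best response Aggressive.
Bidder 3 against (Aggressive, Shade): payoffs 3, 4 → best response Jump.
Bidder 3 against (Aggressive, Honest): payoffs 4, 9 → best response Jump.
Bidder 3 against (Aggressive, Aggressive): payoffs 6, 2 → best response Aggressive.
No profile is a mutual best response for all players.

No pure-strategy Nash equilibrium.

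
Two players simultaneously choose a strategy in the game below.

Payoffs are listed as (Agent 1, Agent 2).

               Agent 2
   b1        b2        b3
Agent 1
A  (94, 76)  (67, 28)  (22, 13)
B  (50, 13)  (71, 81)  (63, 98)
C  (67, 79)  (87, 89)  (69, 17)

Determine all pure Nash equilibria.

Mark each player's best response to every combination of opponents' strategies; a profile where every player is best-responding is a pure Nash equilibrium.
Agent 1 against b1: payoffs 94, 50, 67 → best response A.
Agent 1 against b2: payoffs 67, 71, 87 → best response C.
Agent 1 against b3: payoffs 22, 63, 69 → best response C.
Agent 2 against A: payoffs 76, 28, 13 → best response b1.
Agent 2 against B: payoffs 13, 81, 98 → best response b3.
Agent 2 against C: payoffs 79, 89, 17 → best response b2.
Mutual best responses: (A, b1); (C, b2).

(A, b1), (C, b2)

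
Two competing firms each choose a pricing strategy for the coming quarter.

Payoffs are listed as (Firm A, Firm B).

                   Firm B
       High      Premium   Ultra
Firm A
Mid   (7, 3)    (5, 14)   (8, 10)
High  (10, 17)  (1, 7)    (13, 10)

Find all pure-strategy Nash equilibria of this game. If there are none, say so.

Pure-strategy Nash equilibria: (Mid, Premium) and (High, High)

For each strategy profile, look for a profitable unilateral deviation.
(Mid, High): Firm A can switch to High (7 → 10). Not NE.
(Mid, Premium): Firm A gets 5, best alternative 1; Firm B gets 14, best alternative 10. No profitable deviation — NE.
(Mid, Ultra): Firm A can switch to High (8 → 13). Not NE.
(High, High): Firm A gets 10, best alternative 7; Firm B gets 17, best alternative 10. No profitable deviation — NE.
(High, Premium): Firm A can switch to Mid (1 → 5). Not NE.
(High, Ultra): Firm B can switch to High (10 → 17). Not NE.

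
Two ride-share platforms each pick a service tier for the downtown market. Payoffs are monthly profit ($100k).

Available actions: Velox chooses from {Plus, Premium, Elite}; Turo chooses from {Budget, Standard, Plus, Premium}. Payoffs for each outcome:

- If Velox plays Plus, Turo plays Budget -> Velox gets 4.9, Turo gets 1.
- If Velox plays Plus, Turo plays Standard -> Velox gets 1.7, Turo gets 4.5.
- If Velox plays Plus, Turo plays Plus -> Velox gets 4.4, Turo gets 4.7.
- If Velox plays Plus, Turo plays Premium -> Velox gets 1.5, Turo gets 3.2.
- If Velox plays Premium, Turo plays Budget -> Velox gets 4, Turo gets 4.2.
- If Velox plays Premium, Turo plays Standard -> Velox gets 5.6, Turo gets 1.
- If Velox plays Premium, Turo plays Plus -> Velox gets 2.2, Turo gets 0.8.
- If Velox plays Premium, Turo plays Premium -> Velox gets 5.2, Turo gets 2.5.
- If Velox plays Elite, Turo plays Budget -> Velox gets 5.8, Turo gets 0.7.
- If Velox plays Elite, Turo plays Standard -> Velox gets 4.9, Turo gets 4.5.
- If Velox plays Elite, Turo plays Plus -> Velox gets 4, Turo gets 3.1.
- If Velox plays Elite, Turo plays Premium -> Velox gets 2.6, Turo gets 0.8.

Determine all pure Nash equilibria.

Pure NE: (Plus, Plus)

(Plus, Budget): Velox can switch to Elite (4.9 → 5.8). Not NE.
(Plus, Standard): Velox can switch to Premium (1.7 → 5.6). Not NE.
(Plus, Plus): Velox gets 4.4, best alternative 4; Turo gets 4.7, best alternative 4.5. No profitable deviation — NE.
(Plus, Premium): Velox can switch to Premium (1.5 → 5.2). Not NE.
(Premium, Budget): Velox can switch to Plus (4 → 4.9). Not NE.
(Premium, Standard): Turo can switch to Budget (1 → 4.2). Not NE.
(Premium, Plus): Velox can switch to Plus (2.2 → 4.4). Not NE.
(Premium, Premium): Turo can switch to Budget (2.5 → 4.2). Not NE.
(Elite, Budget): Turo can switch to Standard (0.7 → 4.5). Not NE.
(The remaining 3 profiles each have a profitable deviation by the same check.)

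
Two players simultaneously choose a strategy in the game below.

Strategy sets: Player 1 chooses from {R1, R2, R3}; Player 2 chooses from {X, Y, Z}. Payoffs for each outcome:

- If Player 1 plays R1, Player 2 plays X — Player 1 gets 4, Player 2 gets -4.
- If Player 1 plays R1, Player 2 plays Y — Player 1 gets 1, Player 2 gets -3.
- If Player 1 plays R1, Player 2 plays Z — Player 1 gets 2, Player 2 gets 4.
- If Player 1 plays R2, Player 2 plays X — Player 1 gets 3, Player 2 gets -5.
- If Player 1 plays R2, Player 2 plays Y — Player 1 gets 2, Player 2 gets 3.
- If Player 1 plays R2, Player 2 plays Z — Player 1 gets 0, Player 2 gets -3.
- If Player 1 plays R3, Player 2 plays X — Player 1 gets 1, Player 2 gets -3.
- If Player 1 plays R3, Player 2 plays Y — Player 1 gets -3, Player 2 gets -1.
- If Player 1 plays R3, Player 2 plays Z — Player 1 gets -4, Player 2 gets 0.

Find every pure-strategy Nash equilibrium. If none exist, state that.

The pure Nash equilibria are (R1, Z); (R2, Y).

For each strategy profile, look for a profitable unilateral deviation.
(R1, X): Player 2 can switch to Y (-4 → -3). Not NE.
(R1, Y): Player 1 can switch to R2 (1 → 2). Not NE.
(R1, Z): Player 1 gets 2, best alternative 0; Player 2 gets 4, best alternative -3. No profitable deviation — NE.
(R2, X): Player 1 can switch to R1 (3 → 4). Not NE.
(R2, Y): Player 1 gets 2, best alternative 1; Player 2 gets 3, best alternative -3. No profitable deviation — NE.
(R2, Z): Player 1 can switch to R1 (0 → 2). Not NE.
(R3, X): Player 1 can switch to R1 (1 → 4). Not NE.
(R3, Y): Player 1 can switch to R1 (-3 → 1). Not NE.
(R3, Z): Player 1 can switch to R1 (-4 → 2). Not NE.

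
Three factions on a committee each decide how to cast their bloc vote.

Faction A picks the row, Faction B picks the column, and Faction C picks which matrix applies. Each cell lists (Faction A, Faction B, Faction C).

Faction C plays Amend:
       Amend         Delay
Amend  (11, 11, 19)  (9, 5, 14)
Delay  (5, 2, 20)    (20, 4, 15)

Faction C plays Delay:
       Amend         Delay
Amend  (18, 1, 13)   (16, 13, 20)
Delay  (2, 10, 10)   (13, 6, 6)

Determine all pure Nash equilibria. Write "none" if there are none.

The pure Nash equilibria are (Amend, Amend, Amend); (Amend, Delay, Delay); (Delay, Delay, Amend).

(Amend, Amend, Amend): Faction A gets 11, best alternative 5; Faction B gets 11, best alternative 5; Faction C gets 19, best alternative 13. No profitable deviation — NE.
(Amend, Amend, Delay): Faction B can switch to Delay (1 → 13). Not NE.
(Amend, Delay, Amend): Faction A can switch to Delay (9 → 20). Not NE.
(Amend, Delay, Delay): Faction A gets 16, best alternative 13; Faction B gets 13, best alternative 1; Faction C gets 20, best alternative 14. No profitable deviation — NE.
(Delay, Amend, Amend): Faction A can switch to Amend (5 → 11). Not NE.
(Delay, Amend, Delay): Faction A can switch to Amend (2 → 18). Not NE.
(Delay, Delay, Amend): Faction A gets 20, best alternative 9; Faction B gets 4, best alternative 2; Faction C gets 15, best alternative 6. No profitable deviation — NE.
(Delay, Delay, Delay): Faction A can switch to Amend (13 → 16). Not NE.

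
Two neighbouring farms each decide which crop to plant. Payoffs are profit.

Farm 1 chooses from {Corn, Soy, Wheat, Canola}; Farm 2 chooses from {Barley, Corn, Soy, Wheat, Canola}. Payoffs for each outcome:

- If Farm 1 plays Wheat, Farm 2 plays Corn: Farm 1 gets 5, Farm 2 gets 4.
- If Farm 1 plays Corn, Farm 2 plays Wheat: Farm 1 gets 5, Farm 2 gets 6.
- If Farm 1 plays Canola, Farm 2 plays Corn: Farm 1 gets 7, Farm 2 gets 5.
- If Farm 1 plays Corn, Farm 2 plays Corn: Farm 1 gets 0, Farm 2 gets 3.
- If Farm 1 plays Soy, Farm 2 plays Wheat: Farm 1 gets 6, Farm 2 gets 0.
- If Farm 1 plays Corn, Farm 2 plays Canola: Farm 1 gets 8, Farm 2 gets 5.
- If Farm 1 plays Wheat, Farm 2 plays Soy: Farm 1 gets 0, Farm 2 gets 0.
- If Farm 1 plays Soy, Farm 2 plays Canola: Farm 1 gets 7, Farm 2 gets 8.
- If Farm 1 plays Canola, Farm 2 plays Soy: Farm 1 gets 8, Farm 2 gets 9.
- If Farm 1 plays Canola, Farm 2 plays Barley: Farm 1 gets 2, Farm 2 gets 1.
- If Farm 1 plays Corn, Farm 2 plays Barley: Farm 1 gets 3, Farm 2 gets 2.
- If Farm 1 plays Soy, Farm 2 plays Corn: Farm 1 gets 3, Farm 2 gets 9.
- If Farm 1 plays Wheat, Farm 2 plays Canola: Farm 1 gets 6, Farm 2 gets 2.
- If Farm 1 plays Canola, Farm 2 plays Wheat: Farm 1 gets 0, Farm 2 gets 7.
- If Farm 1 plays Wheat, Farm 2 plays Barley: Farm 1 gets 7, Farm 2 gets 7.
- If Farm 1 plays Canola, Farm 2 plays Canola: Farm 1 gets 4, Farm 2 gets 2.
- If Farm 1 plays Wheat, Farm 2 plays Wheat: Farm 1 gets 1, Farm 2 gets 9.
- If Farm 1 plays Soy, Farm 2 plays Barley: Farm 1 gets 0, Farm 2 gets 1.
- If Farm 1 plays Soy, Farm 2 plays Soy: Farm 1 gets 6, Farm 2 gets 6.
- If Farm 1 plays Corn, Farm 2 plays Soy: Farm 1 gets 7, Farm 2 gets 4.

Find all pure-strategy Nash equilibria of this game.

(Corn, Barley): Farm 1 can switch to Wheat (3 → 7). Not NE.
(Corn, Corn): Farm 1 can switch to Soy (0 → 3). Not NE.
(Corn, Soy): Farm 1 can switch to Canola (7 → 8). Not NE.
(Corn, Wheat): Farm 1 can switch to Soy (5 → 6). Not NE.
(Corn, Canola): Farm 2 can switch to Wheat (5 → 6). Not NE.
(Soy, Barley): Farm 1 can switch to Corn (0 → 3). Not NE.
(Soy, Corn): Farm 1 can switch to Wheat (3 → 5). Not NE.
(Soy, Soy): Farm 1 can switch to Corn (6 → 7). Not NE.
(Soy, Wheat): Farm 2 can switch to Barley (0 → 1). Not NE.
(Soy, Canola): Farm 1 can switch to Corn (7 → 8). Not NE.
(Wheat, Barley): Farm 2 can switch to Wheat (7 → 9). Not NE.
(Wheat, Corn): Farm 1 can switch to Canola (5 → 7). Not NE.
(Canola, Soy): Farm 1 gets 8, best alternative 7; Farm 2 gets 9, best alternative 7. No profitable deviation — NE.
(The remaining 7 profiles each have a profitable deviation by the same check.)

(Canola, Soy)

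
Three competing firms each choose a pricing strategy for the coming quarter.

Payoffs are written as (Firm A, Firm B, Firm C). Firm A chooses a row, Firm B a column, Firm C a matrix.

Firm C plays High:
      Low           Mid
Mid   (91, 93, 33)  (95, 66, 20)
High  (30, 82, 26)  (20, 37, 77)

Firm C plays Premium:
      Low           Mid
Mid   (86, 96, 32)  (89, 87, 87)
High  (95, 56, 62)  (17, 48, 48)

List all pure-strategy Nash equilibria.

(Mid, Low, High); (High, Low, Premium)

Firm A against (Low, High): payoffs 91, 30 → best response Mid.
Firm A against (Low, Premium): payoffs 86, 95 → best response High.
Firm A against (Mid, High): payoffs 95, 20 → best response Mid.
Firm A against (Mid, Premium): payoffs 89, 17 → best response Mid.
Firm B against (Mid, High): payoffs 93, 66 → best response Low.
Firm B against (Mid, Premium): payoffs 96, 87 → best response Low.
Firm B against (High, High): payoffs 82, 37 → best response Low.
Firm B against (High, Premium): payoffs 56, 48 → best response Low.
Firm C against (Mid, Low): payoffs 33, 32 → best response High.
Firm C against (Mid, Mid): payoffs 20, 87 → best response Premium.
Firm C against (High, Low): payoffs 26, 62 → best response Premium.
Firm C against (High, Mid): payoffs 77, 48 → best response High.
Mutual best responses: (Mid, Low, High); (High, Low, Premium).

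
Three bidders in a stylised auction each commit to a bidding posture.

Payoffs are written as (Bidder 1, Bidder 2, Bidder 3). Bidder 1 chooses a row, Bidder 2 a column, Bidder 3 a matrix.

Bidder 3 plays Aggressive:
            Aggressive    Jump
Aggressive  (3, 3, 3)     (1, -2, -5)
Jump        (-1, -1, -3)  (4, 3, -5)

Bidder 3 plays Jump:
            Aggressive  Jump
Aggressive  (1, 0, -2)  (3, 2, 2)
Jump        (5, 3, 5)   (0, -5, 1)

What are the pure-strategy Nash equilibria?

(Aggressive, Aggressive, Aggressive) and (Aggressive, Jump, Jump) and (Jump, Aggressive, Jump)

Bidder 1 against (Aggressive, Aggressive): payoffs 3, -1 → best response Aggressive.
Bidder 1 against (Aggressive, Jump): payoffs 1, 5 → best response Jump.
Bidder 1 against (Jump, Aggressive): payoffs 1, 4 → best response Jump.
Bidder 1 against (Jump, Jump): payoffs 3, 0 → best response Aggressive.
Bidder 2 against (Aggressive, Aggressive): payoffs 3, -2 → best response Aggressive.
Bidder 2 against (Aggressive, Jump): payoffs 0, 2 → best response Jump.
Bidder 2 against (Jump, Aggressive): payoffs -1, 3 → best response Jump.
Bidder 2 against (Jump, Jump): payoffs 3, -5 → best response Aggressive.
Bidder 3 against (Aggressive, Aggressive): payoffs 3, -2 → best response Aggressive.
Bidder 3 against (Aggressive, Jump): payoffs -5, 2 → best response Jump.
Bidder 3 against (Jump, Aggressive): payoffs -3, 5 → best response Jump.
Bidder 3 against (Jump, Jump): payoffs -5, 1 → best response Jump.
Mutual best responses: (Aggressive, Aggressive, Aggressive); (Aggressive, Jump, Jump); (Jump, Aggressive, Jump).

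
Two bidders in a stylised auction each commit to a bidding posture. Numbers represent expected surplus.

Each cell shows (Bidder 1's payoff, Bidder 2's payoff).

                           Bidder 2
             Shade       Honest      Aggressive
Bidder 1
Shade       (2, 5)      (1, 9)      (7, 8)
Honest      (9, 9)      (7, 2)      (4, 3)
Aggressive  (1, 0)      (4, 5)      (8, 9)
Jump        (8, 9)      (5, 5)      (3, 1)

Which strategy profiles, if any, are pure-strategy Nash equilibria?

The pure Nash equilibria are (Honest, Shade), (Aggressive, Aggressive).

Mark each player's best response to every combination of opponents' strategies; a profile where every player is best-responding is a pure Nash equilibrium.
Bidder 1 against Shade: payoffs 2, 9, 1, 8 → best response Honest.
Bidder 1 against Honest: payoffs 1, 7, 4, 5 → best response Honest.
Bidder 1 against Aggressive: payoffs 7, 4, 8, 3 → best response Aggressive.
Bidder 2 against Shade: payoffs 5, 9, 8 → best response Honest.
Bidder 2 against Honest: payoffs 9, 2, 3 → best response Shade.
Bidder 2 against Aggressive: payoffs 0, 5, 9 → best response Aggressive.
Bidder 2 against Jump: payoffs 9, 5, 1 → best response Shade.
Mutual best responses: (Honest, Shade); (Aggressive, Aggressive).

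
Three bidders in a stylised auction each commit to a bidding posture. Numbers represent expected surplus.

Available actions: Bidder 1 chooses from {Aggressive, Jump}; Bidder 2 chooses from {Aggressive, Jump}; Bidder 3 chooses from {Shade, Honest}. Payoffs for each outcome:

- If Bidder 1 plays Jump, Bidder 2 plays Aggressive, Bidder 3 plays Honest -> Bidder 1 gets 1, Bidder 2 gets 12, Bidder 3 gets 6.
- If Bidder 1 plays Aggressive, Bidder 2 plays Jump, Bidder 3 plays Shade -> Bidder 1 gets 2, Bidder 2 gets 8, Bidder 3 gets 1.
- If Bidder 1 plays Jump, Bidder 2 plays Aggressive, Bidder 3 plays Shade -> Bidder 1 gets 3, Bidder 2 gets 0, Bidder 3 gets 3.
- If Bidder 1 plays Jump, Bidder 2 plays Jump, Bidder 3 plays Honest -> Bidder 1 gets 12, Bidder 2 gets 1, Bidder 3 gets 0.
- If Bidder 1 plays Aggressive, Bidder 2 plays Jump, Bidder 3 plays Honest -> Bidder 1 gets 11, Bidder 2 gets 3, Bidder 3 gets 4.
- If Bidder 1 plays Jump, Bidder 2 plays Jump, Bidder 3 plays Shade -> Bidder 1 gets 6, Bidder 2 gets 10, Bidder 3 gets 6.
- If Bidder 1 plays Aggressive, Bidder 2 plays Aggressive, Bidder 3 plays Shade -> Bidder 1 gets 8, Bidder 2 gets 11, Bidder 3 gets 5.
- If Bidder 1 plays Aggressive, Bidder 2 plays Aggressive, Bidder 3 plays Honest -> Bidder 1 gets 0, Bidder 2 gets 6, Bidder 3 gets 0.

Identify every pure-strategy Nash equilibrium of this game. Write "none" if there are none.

Pure-strategy Nash equilibria: (Aggressive, Aggressive, Shade), (Jump, Aggressive, Honest), (Jump, Jump, Shade)

Bidder 1 against (Aggressive, Shade): payoffs 8, 3 → best response Aggressive.
Bidder 1 against (Aggressive, Honest): payoffs 0, 1 → best response Jump.
Bidder 1 against (Jump, Shade): payoffs 2, 6 → best response Jump.
Bidder 1 against (Jump, Honest): payoffs 11, 12 → best response Jump.
Bidder 2 against (Aggressive, Shade): payoffs 11, 8 → best response Aggressive.
Bidder 2 against (Aggressive, Honest): payoffs 6, 3 → best response Aggressive.
Bidder 2 against (Jump, Shade): payoffs 0, 10 → best response Jump.
Bidder 2 against (Jump, Honest): payoffs 12, 1 → best response Aggressive.
Bidder 3 against (Aggressive, Aggressive): payoffs 5, 0 → best response Shade.
Bidder 3 against (Aggressive, Jump): payoffs 1, 4 → best response Honest.
Bidder 3 against (Jump, Aggressive): payoffs 3, 6 → best response Honest.
Bidder 3 against (Jump, Jump): payoffs 6, 0 → best response Shade.
Mutual best responses: (Aggressive, Aggressive, Shade); (Jump, Aggressive, Honest); (Jump, Jump, Shade).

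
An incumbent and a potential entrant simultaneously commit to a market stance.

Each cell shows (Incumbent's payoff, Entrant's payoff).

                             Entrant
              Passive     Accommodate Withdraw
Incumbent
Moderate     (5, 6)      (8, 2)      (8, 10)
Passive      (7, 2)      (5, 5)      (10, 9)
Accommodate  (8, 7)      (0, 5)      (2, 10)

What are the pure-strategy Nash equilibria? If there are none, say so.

(Moderate, Passive): Incumbent can switch to Passive (5 → 7). Not NE.
(Moderate, Accommodate): Entrant can switch to Passive (2 → 6). Not NE.
(Moderate, Withdraw): Incumbent can switch to Passive (8 → 10). Not NE.
(Passive, Passive): Incumbent can switch to Accommodate (7 → 8). Not NE.
(Passive, Accommodate): Incumbent can switch to Moderate (5 → 8). Not NE.
(Passive, Withdraw): Incumbent gets 10, best alternative 8; Entrant gets 9, best alternative 5. No profitable deviation — NE.
(Accommodate, Passive): Entrant can switch to Withdraw (7 → 10). Not NE.
(Accommodate, Accommodate): Incumbent can switch to Moderate (0 → 8). Not NE.
(Accommodate, Withdraw): Incumbent can switch to Moderate (2 → 8). Not NE.

(Passive, Withdraw)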